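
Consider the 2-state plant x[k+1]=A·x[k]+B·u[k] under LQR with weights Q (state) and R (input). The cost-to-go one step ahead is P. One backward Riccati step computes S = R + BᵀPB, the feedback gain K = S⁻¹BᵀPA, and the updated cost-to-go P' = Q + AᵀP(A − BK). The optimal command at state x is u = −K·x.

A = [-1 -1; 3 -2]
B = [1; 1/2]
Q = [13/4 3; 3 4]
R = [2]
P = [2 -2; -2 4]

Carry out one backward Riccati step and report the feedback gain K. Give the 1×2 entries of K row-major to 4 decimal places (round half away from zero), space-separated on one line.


-0.3333 -0.3333

BᵀP = [1.0000 0.0000]
S = R + BᵀPB = [2] + [1.0000] = [3.0000]
BᵀPA = [-1.0000 -1.0000]
K = S⁻¹·BᵀPA = [-0.3333 -0.3333]
A−BK = [-0.6667 -0.6667; 3.1667 -1.8333]
AᵀP(A−BK) = [49.6667 -20.3333; -20.3333 9.6667]
P' = Q + AᵀP(A−BK) = [52.9167 -17.3333; -17.3333 13.6667]
tr(P') = 66.5833


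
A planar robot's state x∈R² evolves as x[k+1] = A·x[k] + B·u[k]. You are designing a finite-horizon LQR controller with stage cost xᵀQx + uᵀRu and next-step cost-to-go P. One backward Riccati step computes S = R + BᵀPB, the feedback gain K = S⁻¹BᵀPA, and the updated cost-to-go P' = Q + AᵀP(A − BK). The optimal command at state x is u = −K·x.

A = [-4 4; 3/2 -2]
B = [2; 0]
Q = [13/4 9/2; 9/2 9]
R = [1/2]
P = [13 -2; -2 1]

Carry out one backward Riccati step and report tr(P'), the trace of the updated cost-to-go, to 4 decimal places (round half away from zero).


BᵀP = [26.0000 -4.0000]
S = R + BᵀPB = [1/2] + [52.0000] = [52.5000]
BᵀPA = [-110.0000 112.0000]
K = S⁻¹·BᵀPA = [-2.0952 2.1333]
A−BK = [0.1905 -0.2667; 1.5000 -2.0000]
AᵀP(A−BK) = [3.7738 -4.3333; -4.3333 5.0667]
P' = Q + AᵀP(A−BK) = [7.0238 0.1667; 0.1667 14.0667]
tr(P') = 21.0905

21.0905


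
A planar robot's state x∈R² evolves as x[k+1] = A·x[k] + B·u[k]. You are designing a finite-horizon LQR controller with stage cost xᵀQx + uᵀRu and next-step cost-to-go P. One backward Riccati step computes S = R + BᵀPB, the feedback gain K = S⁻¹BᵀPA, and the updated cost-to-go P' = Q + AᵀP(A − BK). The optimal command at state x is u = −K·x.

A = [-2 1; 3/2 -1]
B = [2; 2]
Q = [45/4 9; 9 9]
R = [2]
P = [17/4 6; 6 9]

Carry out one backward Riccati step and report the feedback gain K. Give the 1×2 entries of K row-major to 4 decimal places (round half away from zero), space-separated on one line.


BᵀP = [20.5000 30.0000]
S = R + BᵀPB = [2] + [101.0000] = [103.0000]
BᵀPA = [4.0000 -9.5000]
K = S⁻¹·BᵀPA = [0.0388 -0.0922]
A−BK = [-2.0777 1.1845; 1.4223 -0.8155]
AᵀP(A−BK) = [1.0947 -0.6311; -0.6311 0.3738]
P' = Q + AᵀP(A−BK) = [12.3447 8.3689; 8.3689 9.3738]
tr(P') = 21.7184

0.0388 -0.0922


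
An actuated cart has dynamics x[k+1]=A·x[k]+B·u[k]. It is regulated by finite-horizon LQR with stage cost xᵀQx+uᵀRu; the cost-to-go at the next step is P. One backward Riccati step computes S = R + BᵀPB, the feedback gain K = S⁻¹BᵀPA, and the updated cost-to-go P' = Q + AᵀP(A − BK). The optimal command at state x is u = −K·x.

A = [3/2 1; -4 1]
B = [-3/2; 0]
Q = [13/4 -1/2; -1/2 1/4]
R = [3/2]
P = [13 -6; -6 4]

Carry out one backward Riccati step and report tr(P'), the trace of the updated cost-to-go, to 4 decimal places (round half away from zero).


31.7073

BᵀP = [-19.5000 9.0000]
S = R + BᵀPB = [3/2] + [29.2500] = [30.7500]
BᵀPA = [-65.2500 -10.5000]
K = S⁻¹·BᵀPA = [-2.1220 -0.3415]
A−BK = [-1.6829 0.4878; -4.0000 1.0000]
AᵀP(A−BK) = [26.7927 -3.7805; -3.7805 1.4146]
P' = Q + AᵀP(A−BK) = [30.0427 -4.2805; -4.2805 1.6646]
tr(P') = 31.7073


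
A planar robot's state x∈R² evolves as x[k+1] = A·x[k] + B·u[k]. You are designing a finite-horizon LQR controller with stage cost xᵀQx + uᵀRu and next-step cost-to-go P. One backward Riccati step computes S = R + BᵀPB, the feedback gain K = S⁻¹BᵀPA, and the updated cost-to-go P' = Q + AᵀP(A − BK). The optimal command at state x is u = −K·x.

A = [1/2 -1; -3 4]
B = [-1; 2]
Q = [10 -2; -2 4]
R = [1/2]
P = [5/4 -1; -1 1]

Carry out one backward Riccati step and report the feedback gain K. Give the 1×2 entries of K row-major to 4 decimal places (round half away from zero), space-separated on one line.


BᵀP = [-3.2500 3.0000]
S = R + BᵀPB = [1/2] + [9.2500] = [9.7500]
BᵀPA = [-10.6250 15.2500]
K = S⁻¹·BᵀPA = [-1.0897 1.5641]
A−BK = [-0.5897 0.5641; -0.8205 0.8718]
AᵀP(A−BK) = [0.7340 -1.0064; -1.0064 1.3974]
P' = Q + AᵀP(A−BK) = [10.7340 -3.0064; -3.0064 5.3974]
tr(P') = 16.1314

-1.0897 1.5641


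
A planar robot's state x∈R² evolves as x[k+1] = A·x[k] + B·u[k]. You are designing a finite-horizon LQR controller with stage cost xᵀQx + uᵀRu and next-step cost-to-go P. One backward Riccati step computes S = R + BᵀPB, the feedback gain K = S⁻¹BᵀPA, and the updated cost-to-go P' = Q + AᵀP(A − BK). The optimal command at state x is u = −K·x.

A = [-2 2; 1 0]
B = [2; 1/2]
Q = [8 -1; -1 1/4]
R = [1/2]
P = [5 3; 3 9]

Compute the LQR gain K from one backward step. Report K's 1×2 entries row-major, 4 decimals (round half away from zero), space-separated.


BᵀP = [11.5000 10.5000]
S = R + BᵀPB = [1/2] + [28.2500] = [28.7500]
BᵀPA = [-12.5000 23.0000]
K = S⁻¹·BᵀPA = [-0.4348 0.8000]
A−BK = [-1.1304 0.4000; 1.2174 -0.4000]
AᵀP(A−BK) = [11.5652 -4.0000; -4.0000 1.6000]
P' = Q + AᵀP(A−BK) = [19.5652 -5.0000; -5.0000 1.8500]
tr(P') = 21.4152

-0.4348 0.8000


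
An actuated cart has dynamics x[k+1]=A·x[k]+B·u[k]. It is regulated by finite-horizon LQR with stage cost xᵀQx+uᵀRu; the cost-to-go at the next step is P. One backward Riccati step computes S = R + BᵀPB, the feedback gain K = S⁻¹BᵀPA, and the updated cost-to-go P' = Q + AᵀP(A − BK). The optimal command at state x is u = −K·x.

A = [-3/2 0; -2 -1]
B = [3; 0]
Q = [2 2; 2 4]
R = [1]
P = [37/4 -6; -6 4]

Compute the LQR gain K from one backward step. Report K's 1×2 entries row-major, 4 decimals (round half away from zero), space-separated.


BᵀP = [27.7500 -18.0000]
S = R + BᵀPB = [1] + [83.2500] = [84.2500]
BᵀPA = [-5.6250 18.0000]
K = S⁻¹·BᵀPA = [-0.0668 0.2136]
A−BK = [-1.2997 -0.6409; -2.0000 -1.0000]
AᵀP(A−BK) = [0.4369 0.2018; 0.2018 0.1543]
P' = Q + AᵀP(A−BK) = [2.4369 2.2018; 2.2018 4.1543]
tr(P') = 6.5912

-0.0668 0.2136


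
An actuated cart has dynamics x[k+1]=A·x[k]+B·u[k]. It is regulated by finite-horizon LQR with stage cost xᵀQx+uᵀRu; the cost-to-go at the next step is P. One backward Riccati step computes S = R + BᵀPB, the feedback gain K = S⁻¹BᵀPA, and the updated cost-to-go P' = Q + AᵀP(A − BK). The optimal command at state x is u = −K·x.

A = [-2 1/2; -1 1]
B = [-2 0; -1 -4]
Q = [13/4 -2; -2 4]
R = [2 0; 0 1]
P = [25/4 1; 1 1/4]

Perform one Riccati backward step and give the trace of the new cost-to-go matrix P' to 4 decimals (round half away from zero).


9.1356

BᵀP = [-13.5000 -2.2500; -4.0000 -1.0000]
S = R + BᵀPB = [2 0; 0 1] + [29.2500 9.0000; 9.0000 4.0000] = [31.2500 9.0000; 9.0000 5.0000]
BᵀPA = [29.2500 -9.0000; 9.0000 -3.0000]
K = S⁻¹·BᵀPA = [0.8671 -0.2392; 0.2392 -0.1694]
A−BK = [-0.2658 0.0216; 0.8239 0.0831]
AᵀP(A−BK) = [1.7342 -0.4784; -0.4784 0.1514]
P' = Q + AᵀP(A−BK) = [4.9842 -2.4784; -2.4784 4.1514]
tr(P') = 9.1356


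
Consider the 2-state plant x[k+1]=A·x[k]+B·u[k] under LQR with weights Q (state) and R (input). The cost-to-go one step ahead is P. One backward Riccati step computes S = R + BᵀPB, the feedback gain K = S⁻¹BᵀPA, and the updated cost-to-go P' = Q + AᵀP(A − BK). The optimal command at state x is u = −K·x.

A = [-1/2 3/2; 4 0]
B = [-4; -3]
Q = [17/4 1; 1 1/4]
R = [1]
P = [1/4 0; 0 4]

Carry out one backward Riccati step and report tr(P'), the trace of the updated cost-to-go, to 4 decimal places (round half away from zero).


BᵀP = [-1.0000 -12.0000]
S = R + BᵀPB = [1] + [40.0000] = [41.0000]
BᵀPA = [-47.5000 -1.5000]
K = S⁻¹·BᵀPA = [-1.1585 -0.0366]
A−BK = [-5.1341 1.3537; 0.5244 -0.1098]
AᵀP(A−BK) = [9.0320 -1.9253; -1.9253 0.5076]
P' = Q + AᵀP(A−BK) = [13.2820 -0.9253; -0.9253 0.7576]
tr(P') = 14.0396

14.0396


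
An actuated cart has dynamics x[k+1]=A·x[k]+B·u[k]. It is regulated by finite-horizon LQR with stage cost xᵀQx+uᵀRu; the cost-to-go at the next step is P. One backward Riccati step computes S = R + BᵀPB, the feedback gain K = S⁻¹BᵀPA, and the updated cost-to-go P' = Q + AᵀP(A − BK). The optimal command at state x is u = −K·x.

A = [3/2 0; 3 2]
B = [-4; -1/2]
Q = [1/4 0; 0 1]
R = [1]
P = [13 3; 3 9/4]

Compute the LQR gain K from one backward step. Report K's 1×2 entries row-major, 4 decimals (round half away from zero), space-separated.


BᵀP = [-53.5000 -13.1250]
S = R + BᵀPB = [1] + [220.5625] = [221.5625]
BᵀPA = [-119.6250 -26.2500]
K = S⁻¹·BᵀPA = [-0.5399 -0.1185]
A−BK = [-0.6597 -0.4739; 2.7300 1.9408]
AᵀP(A−BK) = [11.9126 8.3272; 8.3272 5.8900]
P' = Q + AᵀP(A−BK) = [12.1626 8.3272; 8.3272 6.8900]
tr(P') = 19.0526

-0.5399 -0.1185


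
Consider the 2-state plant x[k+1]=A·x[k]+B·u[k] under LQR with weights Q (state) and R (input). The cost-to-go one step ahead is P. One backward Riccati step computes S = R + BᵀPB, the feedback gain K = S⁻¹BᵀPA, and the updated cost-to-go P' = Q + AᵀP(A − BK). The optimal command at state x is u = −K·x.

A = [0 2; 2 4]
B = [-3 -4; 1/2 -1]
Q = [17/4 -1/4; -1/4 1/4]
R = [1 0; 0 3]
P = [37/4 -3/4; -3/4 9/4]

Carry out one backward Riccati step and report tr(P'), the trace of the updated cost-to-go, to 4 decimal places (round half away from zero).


BᵀP = [-28.1250 3.3750; -36.2500 0.7500]
S = R + BᵀPB = [1 0; 0 3] + [86.0625 109.1250; 109.1250 144.2500] = [87.0625 109.1250; 109.1250 147.2500]
BᵀPA = [6.7500 -42.7500; 1.5000 -69.5000]
K = S⁻¹·BᵀPA = [0.9107 1.4141; -0.6647 -1.5200]
A−BK = [0.0732 0.1625; 0.8800 1.7729]
AᵀP(A−BK) = [3.8500 7.7346; 7.7346 15.8155]
P' = Q + AᵀP(A−BK) = [8.1000 7.4846; 7.4846 16.0655]
tr(P') = 24.1655

24.1655


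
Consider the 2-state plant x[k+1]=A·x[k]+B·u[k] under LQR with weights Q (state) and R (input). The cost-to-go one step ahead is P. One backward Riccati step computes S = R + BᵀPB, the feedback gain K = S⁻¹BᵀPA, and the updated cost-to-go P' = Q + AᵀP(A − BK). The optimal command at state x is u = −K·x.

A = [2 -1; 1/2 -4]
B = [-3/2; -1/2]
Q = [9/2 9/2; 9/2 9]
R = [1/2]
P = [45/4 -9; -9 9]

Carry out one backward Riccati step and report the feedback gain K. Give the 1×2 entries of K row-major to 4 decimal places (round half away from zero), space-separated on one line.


-1.3906 -1.6223

BᵀP = [-12.3750 9.0000]
S = R + BᵀPB = [1/2] + [14.0625] = [14.5625]
BᵀPA = [-20.2500 -23.6250]
K = S⁻¹·BᵀPA = [-1.3906 -1.6223]
A−BK = [-0.0858 -3.4335; -0.1953 -4.8112]
AᵀP(A−BK) = [1.0912 3.1481; 3.1481 44.9227]
P' = Q + AᵀP(A−BK) = [5.5912 7.6481; 7.6481 53.9227]
tr(P') = 59.5139


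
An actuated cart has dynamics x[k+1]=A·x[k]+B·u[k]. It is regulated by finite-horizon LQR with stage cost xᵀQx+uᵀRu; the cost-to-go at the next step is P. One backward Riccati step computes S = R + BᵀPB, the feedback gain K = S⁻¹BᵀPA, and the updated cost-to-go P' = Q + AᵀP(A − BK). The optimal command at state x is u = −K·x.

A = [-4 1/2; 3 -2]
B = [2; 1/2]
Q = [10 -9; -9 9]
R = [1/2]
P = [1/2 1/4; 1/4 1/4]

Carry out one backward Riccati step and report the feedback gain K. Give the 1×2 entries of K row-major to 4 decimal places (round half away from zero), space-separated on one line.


-0.8571 -0.2245

BᵀP = [1.1250 0.6250]
S = R + BᵀPB = [1/2] + [2.5625] = [3.0625]
BᵀPA = [-2.6250 -0.6875]
K = S⁻¹·BᵀPA = [-0.8571 -0.2245]
A−BK = [-2.2857 0.9490; 3.4286 -1.8878]
AᵀP(A−BK) = [2.0000 -0.7143; -0.7143 0.4707]
P' = Q + AᵀP(A−BK) = [12.0000 -9.7143; -9.7143 9.4707]
tr(P') = 21.4707


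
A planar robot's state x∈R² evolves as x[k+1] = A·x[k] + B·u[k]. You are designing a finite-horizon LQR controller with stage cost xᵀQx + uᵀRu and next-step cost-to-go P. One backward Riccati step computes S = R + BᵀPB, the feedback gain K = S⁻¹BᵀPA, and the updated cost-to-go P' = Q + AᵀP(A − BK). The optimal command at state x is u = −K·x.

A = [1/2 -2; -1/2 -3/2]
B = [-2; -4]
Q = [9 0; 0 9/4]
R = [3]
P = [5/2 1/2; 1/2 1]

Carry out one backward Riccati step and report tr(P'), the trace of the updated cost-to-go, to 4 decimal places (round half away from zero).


BᵀP = [-7.0000 -5.0000]
S = R + BᵀPB = [3] + [34.0000] = [37.0000]
BᵀPA = [-1.0000 21.5000]
K = S⁻¹·BᵀPA = [-0.0270 0.5811]
A−BK = [0.4459 -0.8378; -0.6081 0.8243]
AᵀP(A−BK) = [0.5980 -1.0439; -1.0439 2.7568]
P' = Q + AᵀP(A−BK) = [9.5980 -1.0439; -1.0439 5.0068]
tr(P') = 14.6047

14.6047


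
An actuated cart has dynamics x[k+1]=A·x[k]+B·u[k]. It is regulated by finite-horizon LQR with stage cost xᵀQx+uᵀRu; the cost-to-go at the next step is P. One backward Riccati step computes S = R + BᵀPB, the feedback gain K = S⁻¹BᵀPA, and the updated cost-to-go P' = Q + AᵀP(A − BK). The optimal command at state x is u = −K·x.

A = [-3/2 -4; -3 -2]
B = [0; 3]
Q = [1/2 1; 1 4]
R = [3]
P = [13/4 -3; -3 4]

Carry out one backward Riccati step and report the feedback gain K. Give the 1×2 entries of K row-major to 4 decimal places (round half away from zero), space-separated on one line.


BᵀP = [-9.0000 12.0000]
S = R + BᵀPB = [3] + [36.0000] = [39.0000]
BᵀPA = [-22.5000 12.0000]
K = S⁻¹·BᵀPA = [-0.5769 0.3077]
A−BK = [-1.5000 -4.0000; -1.2692 -2.9231]
AᵀP(A−BK) = [3.3317 5.4231; 5.4231 16.3077]
P' = Q + AᵀP(A−BK) = [3.8317 6.4231; 6.4231 20.3077]
tr(P') = 24.1394

-0.5769 0.3077


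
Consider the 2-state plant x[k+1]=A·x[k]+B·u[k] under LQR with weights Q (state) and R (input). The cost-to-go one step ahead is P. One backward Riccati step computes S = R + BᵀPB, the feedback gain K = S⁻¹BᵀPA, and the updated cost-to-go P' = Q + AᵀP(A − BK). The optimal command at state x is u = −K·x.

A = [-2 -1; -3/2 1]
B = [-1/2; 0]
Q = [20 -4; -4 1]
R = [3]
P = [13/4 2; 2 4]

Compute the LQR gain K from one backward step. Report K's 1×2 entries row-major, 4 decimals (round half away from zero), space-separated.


BᵀP = [-1.6250 -1.0000]
S = R + BᵀPB = [3] + [0.8125] = [3.8125]
BᵀPA = [4.7500 0.6250]
K = S⁻¹·BᵀPA = [1.2459 0.1639]
A−BK = [-1.3770 -0.9180; -1.5000 1.0000]
AᵀP(A−BK) = [28.0820 -1.2787; -1.2787 3.1475]
P' = Q + AᵀP(A−BK) = [48.0820 -5.2787; -5.2787 4.1475]
tr(P') = 52.2295

1.2459 0.1639


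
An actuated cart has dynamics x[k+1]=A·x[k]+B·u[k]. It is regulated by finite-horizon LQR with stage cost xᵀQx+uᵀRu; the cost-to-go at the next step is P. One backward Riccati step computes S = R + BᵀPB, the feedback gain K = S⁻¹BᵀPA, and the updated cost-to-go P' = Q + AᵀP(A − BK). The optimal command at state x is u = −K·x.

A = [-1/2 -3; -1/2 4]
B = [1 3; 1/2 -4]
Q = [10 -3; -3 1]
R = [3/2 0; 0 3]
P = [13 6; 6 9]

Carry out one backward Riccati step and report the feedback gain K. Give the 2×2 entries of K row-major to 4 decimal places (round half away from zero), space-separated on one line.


-0.5935 -0.0067 0.0422 -0.9747

BᵀP = [16.0000 10.5000; 15.0000 -18.0000]
S = R + BᵀPB = [3/2 0; 0 3] + [21.2500 6.0000; 6.0000 117.0000] = [22.7500 6.0000; 6.0000 120.0000]
BᵀPA = [-13.2500 -6.0000; 1.5000 -117.0000]
K = S⁻¹·BᵀPA = [-0.5935 -0.0067; 0.0422 -0.9747]
A−BK = [-0.0330 -0.0693; -0.0345 0.1047]
AᵀP(A−BK) = [0.5723 -0.1265; -0.1265 2.9240]
P' = Q + AᵀP(A−BK) = [10.5723 -3.1265; -3.1265 3.9240]
tr(P') = 14.4963


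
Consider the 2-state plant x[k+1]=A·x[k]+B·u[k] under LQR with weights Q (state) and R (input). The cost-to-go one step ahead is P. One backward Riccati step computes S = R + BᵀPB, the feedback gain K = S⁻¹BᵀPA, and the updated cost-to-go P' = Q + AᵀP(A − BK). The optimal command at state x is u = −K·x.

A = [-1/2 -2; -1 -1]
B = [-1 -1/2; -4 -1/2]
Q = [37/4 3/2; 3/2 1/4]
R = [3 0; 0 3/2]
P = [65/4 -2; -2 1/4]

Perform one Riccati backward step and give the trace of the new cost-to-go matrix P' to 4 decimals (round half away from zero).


BᵀP = [-8.2500 1.0000; -7.1250 0.8750]
S = R + BᵀPB = [3 0; 0 3/2] + [4.2500 3.6250; 3.6250 3.1250] = [7.2500 3.6250; 3.6250 4.6250]
BᵀPA = [3.1250 15.5000; 2.6875 13.3750]
K = S⁻¹·BᵀPA = [0.2310 1.1379; 0.4000 2.0000]
A−BK = [-0.0690 0.1379; 0.1241 4.5517]
AᵀP(A−BK) = [0.5155 2.5690; 2.5690 12.8621]
P' = Q + AᵀP(A−BK) = [9.7655 4.0690; 4.0690 13.1121]
tr(P') = 22.8776

22.8776


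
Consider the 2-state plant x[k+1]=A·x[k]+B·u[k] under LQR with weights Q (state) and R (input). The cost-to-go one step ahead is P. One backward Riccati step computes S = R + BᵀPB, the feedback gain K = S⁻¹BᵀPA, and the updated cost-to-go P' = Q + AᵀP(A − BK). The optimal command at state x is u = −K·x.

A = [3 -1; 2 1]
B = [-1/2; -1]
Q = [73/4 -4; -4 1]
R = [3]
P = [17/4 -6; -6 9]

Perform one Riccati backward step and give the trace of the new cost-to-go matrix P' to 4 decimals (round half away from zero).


32.9226

BᵀP = [3.8750 -6.0000]
S = R + BᵀPB = [3] + [4.0625] = [7.0625]
BᵀPA = [-0.3750 -9.8750]
K = S⁻¹·BᵀPA = [-0.0531 -1.3982]
A−BK = [2.9735 -1.6991; 1.9469 -0.3982]
AᵀP(A−BK) = [2.2301 -1.2743; -1.2743 11.4425]
P' = Q + AᵀP(A−BK) = [20.4801 -5.2743; -5.2743 12.4425]
tr(P') = 32.9226


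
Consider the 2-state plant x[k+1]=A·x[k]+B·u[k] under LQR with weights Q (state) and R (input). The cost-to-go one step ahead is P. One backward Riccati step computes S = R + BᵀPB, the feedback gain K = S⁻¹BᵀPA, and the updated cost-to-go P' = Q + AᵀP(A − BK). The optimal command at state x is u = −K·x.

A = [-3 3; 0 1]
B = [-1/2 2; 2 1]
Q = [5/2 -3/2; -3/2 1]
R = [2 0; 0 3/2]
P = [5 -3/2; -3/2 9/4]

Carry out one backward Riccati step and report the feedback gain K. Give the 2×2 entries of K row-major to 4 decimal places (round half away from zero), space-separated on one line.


BᵀP = [-5.5000 5.2500; 8.5000 -0.7500]
S = R + BᵀPB = [2 0; 0 3/2] + [13.2500 -5.7500; -5.7500 16.2500] = [15.2500 -5.7500; -5.7500 17.7500]
BᵀPA = [16.5000 -11.2500; -25.5000 24.7500]
K = S⁻¹·BᵀPA = [0.6155 -0.2415; -1.2372 1.3161]
A−BK = [-0.2178 0.2470; 0.0063 0.1668]
AᵀP(A−BK) = [3.2951 -2.9542; -2.9542 2.9590]
P' = Q + AᵀP(A−BK) = [5.7951 -4.4542; -4.4542 3.9590]
tr(P') = 9.7541

0.6155 -0.2415 -1.2372 1.3161


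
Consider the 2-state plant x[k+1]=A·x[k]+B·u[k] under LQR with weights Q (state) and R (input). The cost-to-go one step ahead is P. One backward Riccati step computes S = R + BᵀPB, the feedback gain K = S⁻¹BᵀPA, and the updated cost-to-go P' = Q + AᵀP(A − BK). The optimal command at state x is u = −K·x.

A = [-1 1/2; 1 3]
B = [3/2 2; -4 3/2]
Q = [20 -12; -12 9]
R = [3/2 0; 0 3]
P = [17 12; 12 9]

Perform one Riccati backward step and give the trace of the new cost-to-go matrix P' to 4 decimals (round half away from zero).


30.8400

BᵀP = [-22.5000 -18.0000; 52.0000 37.5000]
S = R + BᵀPB = [3/2 0; 0 3] + [38.2500 -72.0000; -72.0000 160.2500] = [39.7500 -72.0000; -72.0000 163.2500]
BᵀPA = [4.5000 -65.2500; -14.5000 138.5000]
K = S⁻¹·BᵀPA = [-0.2370 -0.5210; -0.1934 0.6186]
A−BK = [-0.2577 0.0444; 0.3419 -0.0121]
AᵀP(A−BK) = [0.2629 -0.1857; -0.1857 1.5771]
P' = Q + AᵀP(A−BK) = [20.2629 -12.1857; -12.1857 10.5771]
tr(P') = 30.8400


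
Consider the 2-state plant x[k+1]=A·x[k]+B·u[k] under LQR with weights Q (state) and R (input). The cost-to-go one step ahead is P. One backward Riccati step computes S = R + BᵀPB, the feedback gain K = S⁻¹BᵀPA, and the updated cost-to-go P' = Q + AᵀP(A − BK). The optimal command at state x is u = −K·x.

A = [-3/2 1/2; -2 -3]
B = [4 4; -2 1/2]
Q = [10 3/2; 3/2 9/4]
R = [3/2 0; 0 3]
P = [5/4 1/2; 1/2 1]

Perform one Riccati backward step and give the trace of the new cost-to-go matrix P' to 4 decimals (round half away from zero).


18.2177

BᵀP = [4.0000 0.0000; 5.2500 2.5000]
S = R + BᵀPB = [3/2 0; 0 3] + [16.0000 16.0000; 16.0000 22.2500] = [17.5000 16.0000; 16.0000 25.2500]
BᵀPA = [-6.0000 2.0000; -12.8750 -4.8750]
K = S⁻¹·BᵀPA = [0.2932 0.6913; -0.6957 -0.6311]
A−BK = [0.1100 0.2592; -1.0657 -1.3018]
AᵀP(A−BK) = [2.6147 2.8346; 2.8346 3.3531]
P' = Q + AᵀP(A−BK) = [12.6147 4.3346; 4.3346 5.6031]
tr(P') = 18.2177


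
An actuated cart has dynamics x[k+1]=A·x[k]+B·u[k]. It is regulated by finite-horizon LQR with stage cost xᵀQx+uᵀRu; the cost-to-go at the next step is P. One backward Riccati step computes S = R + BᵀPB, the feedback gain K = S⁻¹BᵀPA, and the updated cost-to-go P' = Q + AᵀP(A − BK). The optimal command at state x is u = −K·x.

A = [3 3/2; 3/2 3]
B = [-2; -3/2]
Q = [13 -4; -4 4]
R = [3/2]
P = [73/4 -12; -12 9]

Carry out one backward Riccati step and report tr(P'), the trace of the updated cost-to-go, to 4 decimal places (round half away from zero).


37.4911

BᵀP = [-18.5000 10.5000]
S = R + BᵀPB = [3/2] + [21.2500] = [22.7500]
BᵀPA = [-39.7500 3.7500]
K = S⁻¹·BᵀPA = [-1.7473 0.1648]
A−BK = [-0.4945 1.8297; -1.1209 3.2473]
AᵀP(A−BK) = [7.0467 -5.8228; -5.8228 13.4444]
P' = Q + AᵀP(A−BK) = [20.0467 -9.8228; -9.8228 17.4444]
tr(P') = 37.4911


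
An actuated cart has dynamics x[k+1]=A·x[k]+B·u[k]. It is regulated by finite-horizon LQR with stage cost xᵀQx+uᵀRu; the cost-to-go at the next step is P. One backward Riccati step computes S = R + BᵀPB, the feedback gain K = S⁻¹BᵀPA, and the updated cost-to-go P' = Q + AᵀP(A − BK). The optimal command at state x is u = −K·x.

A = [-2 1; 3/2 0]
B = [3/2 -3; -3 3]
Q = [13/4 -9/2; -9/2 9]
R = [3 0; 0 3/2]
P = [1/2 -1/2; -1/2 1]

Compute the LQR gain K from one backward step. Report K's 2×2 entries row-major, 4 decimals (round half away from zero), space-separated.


BᵀP = [2.2500 -3.7500; -3.0000 4.5000]
S = R + BᵀPB = [3 0; 0 3/2] + [14.6250 -18.0000; -18.0000 22.5000] = [17.6250 -18.0000; -18.0000 24.0000]
BᵀPA = [-10.1250 2.2500; 12.7500 -3.0000]
K = S⁻¹·BᵀPA = [-0.1364 0.0000; 0.4290 -0.1250]
A−BK = [-0.5085 0.6250; -0.1960 0.3750]
AᵀP(A−BK) = [0.3999 -0.1563; -0.1563 0.1250]
P' = Q + AᵀP(A−BK) = [3.6499 -4.6563; -4.6563 9.1250]
tr(P') = 12.7749

-0.1364 0.0000 0.4290 -0.1250


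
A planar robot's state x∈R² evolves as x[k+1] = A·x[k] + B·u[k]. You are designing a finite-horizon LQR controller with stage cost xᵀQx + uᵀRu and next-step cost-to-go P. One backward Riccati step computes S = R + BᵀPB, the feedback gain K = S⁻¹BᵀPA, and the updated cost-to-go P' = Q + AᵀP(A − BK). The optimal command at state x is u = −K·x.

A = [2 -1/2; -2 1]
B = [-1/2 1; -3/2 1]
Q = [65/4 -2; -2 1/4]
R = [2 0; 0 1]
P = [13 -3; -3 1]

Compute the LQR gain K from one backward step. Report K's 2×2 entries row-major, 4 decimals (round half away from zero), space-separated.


BᵀP = [-2.0000 0.0000; 10.0000 -2.0000]
S = R + BᵀPB = [2 0; 0 1] + [1.0000 -2.0000; -2.0000 8.0000] = [3.0000 -2.0000; -2.0000 9.0000]
BᵀPA = [-4.0000 1.0000; 24.0000 -7.0000]
K = S⁻¹·BᵀPA = [0.5217 -0.2174; 2.7826 -0.8261]
A−BK = [-0.5217 0.2174; -4.0000 1.5000]
AᵀP(A−BK) = [15.3043 -5.0435; -5.0435 1.6848]
P' = Q + AᵀP(A−BK) = [31.5543 -7.0435; -7.0435 1.9348]
tr(P') = 33.4891

0.5217 -0.2174 2.7826 -0.8261


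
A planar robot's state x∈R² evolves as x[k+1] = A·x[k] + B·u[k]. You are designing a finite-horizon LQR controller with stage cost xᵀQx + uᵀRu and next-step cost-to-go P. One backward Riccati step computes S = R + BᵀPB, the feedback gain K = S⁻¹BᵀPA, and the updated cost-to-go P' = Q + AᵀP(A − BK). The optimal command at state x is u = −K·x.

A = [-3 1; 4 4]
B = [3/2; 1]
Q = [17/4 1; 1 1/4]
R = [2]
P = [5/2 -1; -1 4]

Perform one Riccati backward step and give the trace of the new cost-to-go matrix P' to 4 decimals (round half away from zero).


154.2971

BᵀP = [2.7500 2.5000]
S = R + BᵀPB = [2] + [6.6250] = [8.6250]
BᵀPA = [1.7500 12.7500]
K = S⁻¹·BᵀPA = [0.2029 1.4783]
A−BK = [-3.3043 -1.2174; 3.7971 2.5217]
AᵀP(A−BK) = [110.1449 61.9130; 61.9130 39.6522]
P' = Q + AᵀP(A−BK) = [114.3949 62.9130; 62.9130 39.9022]
tr(P') = 154.2971


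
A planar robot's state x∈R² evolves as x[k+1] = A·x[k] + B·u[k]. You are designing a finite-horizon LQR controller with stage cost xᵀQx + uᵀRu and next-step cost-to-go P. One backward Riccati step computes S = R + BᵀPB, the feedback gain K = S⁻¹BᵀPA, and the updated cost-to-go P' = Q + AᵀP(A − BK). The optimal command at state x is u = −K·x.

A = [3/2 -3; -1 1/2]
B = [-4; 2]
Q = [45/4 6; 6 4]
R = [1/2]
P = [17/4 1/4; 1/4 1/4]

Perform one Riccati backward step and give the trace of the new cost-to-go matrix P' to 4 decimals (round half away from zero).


15.8655

BᵀP = [-16.5000 -0.5000]
S = R + BᵀPB = [1/2] + [65.0000] = [65.5000]
BᵀPA = [-24.2500 49.2500]
K = S⁻¹·BᵀPA = [-0.3702 0.7519]
A−BK = [0.0191 0.0076; -0.2595 -1.0038]
AᵀP(A−BK) = [0.0844 -0.0787; -0.0787 0.5310]
P' = Q + AᵀP(A−BK) = [11.3344 5.9213; 5.9213 4.5310]
tr(P') = 15.8655


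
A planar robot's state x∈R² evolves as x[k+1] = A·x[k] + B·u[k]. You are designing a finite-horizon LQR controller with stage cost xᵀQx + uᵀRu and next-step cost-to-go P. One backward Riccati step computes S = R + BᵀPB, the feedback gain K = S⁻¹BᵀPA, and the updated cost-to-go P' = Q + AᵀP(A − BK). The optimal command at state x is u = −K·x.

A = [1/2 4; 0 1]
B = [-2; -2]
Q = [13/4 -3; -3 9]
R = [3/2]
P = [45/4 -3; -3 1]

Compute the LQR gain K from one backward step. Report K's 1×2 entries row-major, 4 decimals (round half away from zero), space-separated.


BᵀP = [-16.5000 4.0000]
S = R + BᵀPB = [3/2] + [25.0000] = [26.5000]
BᵀPA = [-8.2500 -62.0000]
K = S⁻¹·BᵀPA = [-0.3113 -2.3396]
A−BK = [-0.1226 -0.6792; -0.6226 -3.6792]
AᵀP(A−BK) = [0.2441 1.6981; 1.6981 11.9434]
P' = Q + AᵀP(A−BK) = [3.4941 -1.3019; -1.3019 20.9434]
tr(P') = 24.4375

-0.3113 -2.3396


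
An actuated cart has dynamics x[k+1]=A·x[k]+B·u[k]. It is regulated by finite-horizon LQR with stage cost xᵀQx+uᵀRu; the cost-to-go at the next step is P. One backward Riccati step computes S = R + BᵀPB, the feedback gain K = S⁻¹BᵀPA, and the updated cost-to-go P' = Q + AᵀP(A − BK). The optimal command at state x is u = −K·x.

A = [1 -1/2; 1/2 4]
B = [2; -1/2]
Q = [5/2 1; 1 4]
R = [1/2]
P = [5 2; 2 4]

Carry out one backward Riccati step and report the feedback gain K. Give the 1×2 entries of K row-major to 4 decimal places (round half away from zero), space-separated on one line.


BᵀP = [9.0000 2.0000]
S = R + BᵀPB = [1/2] + [17.0000] = [17.5000]
BᵀPA = [10.0000 3.5000]
K = S⁻¹·BᵀPA = [0.5714 0.2000]
A−BK = [-0.1429 -0.9000; 0.7857 4.1000]
AᵀP(A−BK) = [2.2857 11.0000; 11.0000 56.5500]
P' = Q + AᵀP(A−BK) = [4.7857 12.0000; 12.0000 60.5500]
tr(P') = 65.3357

0.5714 0.2000


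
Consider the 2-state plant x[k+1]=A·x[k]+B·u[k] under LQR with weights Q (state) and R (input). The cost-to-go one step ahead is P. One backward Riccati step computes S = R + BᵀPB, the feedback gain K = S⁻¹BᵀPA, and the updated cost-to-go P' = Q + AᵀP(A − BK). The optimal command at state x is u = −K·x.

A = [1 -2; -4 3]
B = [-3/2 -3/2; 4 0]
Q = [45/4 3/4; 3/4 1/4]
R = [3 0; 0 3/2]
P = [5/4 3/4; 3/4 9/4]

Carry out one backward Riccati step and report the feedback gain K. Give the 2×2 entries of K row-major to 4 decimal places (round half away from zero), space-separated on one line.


BᵀP = [1.1250 7.8750; -1.8750 -1.1250]
S = R + BᵀPB = [3 0; 0 3/2] + [29.8125 -1.6875; -1.6875 2.8125] = [32.8125 -1.6875; -1.6875 4.3125]
BᵀPA = [-30.3750 21.3750; 2.6250 0.3750]
K = S⁻¹·BᵀPA = [-0.9128 0.6694; 0.2515 0.3489]
A−BK = [0.0081 -0.4726; -0.3489 0.3225]
AᵀP(A−BK) = [2.8641 -1.8337; -1.8337 1.8114]
P' = Q + AᵀP(A−BK) = [14.1141 -1.0837; -1.0837 2.0614]
tr(P') = 16.1755

-0.9128 0.6694 0.2515 0.3489


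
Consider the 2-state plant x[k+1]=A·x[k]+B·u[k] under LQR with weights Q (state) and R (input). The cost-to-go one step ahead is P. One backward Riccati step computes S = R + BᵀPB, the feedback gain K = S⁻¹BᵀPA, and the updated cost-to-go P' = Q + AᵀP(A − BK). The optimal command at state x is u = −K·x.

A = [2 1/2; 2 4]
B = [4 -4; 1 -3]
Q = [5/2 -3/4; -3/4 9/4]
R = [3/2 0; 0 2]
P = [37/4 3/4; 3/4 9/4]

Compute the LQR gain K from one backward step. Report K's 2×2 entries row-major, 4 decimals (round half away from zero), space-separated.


-0.0804 -1.2001 -0.5918 -1.3745

BᵀP = [37.7500 5.2500; -39.2500 -9.7500]
S = R + BᵀPB = [3/2 0; 0 2] + [156.2500 -166.7500; -166.7500 186.2500] = [157.7500 -166.7500; -166.7500 188.2500]
BᵀPA = [86.0000 39.8750; -98.0000 -58.6250]
K = S⁻¹·BᵀPA = [-0.0804 -1.2001; -0.5918 -1.3745]
A−BK = [-0.0456 -0.1974; 0.3050 1.0767]
AᵀP(A−BK) = [0.9178 2.5117; 2.5117 8.5888]
P' = Q + AᵀP(A−BK) = [3.4178 1.7617; 1.7617 10.8388]
tr(P') = 14.2567


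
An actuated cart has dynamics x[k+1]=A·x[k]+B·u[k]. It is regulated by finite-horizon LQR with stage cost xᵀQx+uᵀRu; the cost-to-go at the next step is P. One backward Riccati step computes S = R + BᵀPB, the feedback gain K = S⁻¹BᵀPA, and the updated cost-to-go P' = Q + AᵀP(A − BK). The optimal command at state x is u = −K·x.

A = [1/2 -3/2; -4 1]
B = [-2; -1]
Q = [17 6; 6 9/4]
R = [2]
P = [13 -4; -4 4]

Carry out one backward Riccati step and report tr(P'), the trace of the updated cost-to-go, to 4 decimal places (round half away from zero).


BᵀP = [-22.0000 4.0000]
S = R + BᵀPB = [2] + [40.0000] = [42.0000]
BᵀPA = [-27.0000 37.0000]
K = S⁻¹·BᵀPA = [-0.6429 0.8810]
A−BK = [-0.7857 0.2619; -4.6429 1.8810]
AᵀP(A−BK) = [65.8929 -27.9643; -27.9643 12.6548]
P' = Q + AᵀP(A−BK) = [82.8929 -21.9643; -21.9643 14.9048]
tr(P') = 97.7976

97.7976


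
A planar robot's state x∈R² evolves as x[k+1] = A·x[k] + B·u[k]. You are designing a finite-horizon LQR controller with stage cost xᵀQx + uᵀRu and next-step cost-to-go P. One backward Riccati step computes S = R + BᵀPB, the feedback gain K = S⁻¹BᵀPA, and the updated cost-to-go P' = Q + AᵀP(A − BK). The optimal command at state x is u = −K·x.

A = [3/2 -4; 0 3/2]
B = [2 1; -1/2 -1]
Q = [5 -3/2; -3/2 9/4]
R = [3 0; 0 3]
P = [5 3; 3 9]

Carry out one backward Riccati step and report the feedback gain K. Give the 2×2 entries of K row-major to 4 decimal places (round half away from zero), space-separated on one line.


BᵀP = [8.5000 1.5000; 2.0000 -6.0000]
S = R + BᵀPB = [3 0; 0 3] + [16.2500 7.0000; 7.0000 8.0000] = [19.2500 7.0000; 7.0000 11.0000]
BᵀPA = [12.7500 -31.7500; 3.0000 -17.0000]
K = S⁻¹·BᵀPA = [0.7327 -1.4147; -0.1935 -0.6452]
A−BK = [0.2281 -0.5253; 0.1728 0.1475]
AᵀP(A−BK) = [2.4885 -3.2765; -3.2765 8.3641]
P' = Q + AᵀP(A−BK) = [7.4885 -4.7765; -4.7765 10.6141]
tr(P') = 18.1025

0.7327 -1.4147 -0.1935 -0.6452


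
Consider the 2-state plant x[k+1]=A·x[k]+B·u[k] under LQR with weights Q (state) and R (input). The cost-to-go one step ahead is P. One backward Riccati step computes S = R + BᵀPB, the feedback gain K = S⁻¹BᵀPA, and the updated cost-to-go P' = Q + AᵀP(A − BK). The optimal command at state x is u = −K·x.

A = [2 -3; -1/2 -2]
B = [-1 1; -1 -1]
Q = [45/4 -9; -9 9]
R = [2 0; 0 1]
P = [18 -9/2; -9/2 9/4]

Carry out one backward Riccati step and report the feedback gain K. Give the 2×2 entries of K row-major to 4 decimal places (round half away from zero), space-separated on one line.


-0.5818 1.5614 1.2962 -0.9722

BᵀP = [-13.5000 2.2500; 22.5000 -6.7500]
S = R + BᵀPB = [2 0; 0 1] + [11.2500 -15.7500; -15.7500 29.2500] = [13.2500 -15.7500; -15.7500 30.2500]
BᵀPA = [-28.1250 36.0000; 48.3750 -54.0000]
K = S⁻¹·BᵀPA = [-0.5818 1.5614; 1.2962 -0.9722]
A−BK = [0.1219 -0.4664; 0.2144 -1.4108]
AᵀP(A−BK) = [2.4930 -3.5573; -3.5573 8.2930]
P' = Q + AᵀP(A−BK) = [13.7430 -12.5573; -12.5573 17.2930]
tr(P') = 31.0360


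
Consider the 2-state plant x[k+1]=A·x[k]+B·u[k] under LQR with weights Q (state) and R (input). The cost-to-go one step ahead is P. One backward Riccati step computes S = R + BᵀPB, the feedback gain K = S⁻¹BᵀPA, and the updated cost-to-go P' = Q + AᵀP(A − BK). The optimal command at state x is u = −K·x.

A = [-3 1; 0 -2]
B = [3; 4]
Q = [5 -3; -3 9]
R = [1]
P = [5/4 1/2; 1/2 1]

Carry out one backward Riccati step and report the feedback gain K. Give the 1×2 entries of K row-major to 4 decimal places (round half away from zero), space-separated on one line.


-0.4286 -0.1304

BᵀP = [5.7500 5.5000]
S = R + BᵀPB = [1] + [39.2500] = [40.2500]
BᵀPA = [-17.2500 -5.2500]
K = S⁻¹·BᵀPA = [-0.4286 -0.1304]
A−BK = [-1.7143 1.3913; 1.7143 -1.4783]
AᵀP(A−BK) = [3.8571 -3.0000; -3.0000 2.5652]
P' = Q + AᵀP(A−BK) = [8.8571 -6.0000; -6.0000 11.5652]
tr(P') = 20.4224


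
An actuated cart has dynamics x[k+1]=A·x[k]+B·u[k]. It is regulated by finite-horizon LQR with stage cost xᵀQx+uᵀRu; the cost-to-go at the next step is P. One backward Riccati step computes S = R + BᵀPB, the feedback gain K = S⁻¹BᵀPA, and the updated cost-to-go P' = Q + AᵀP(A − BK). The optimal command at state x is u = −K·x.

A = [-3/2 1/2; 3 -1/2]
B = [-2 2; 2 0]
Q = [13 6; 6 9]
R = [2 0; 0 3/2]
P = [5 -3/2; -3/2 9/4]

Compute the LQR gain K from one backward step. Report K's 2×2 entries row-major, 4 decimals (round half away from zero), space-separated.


1.1227 -0.2067 0.2414 0.0523

BᵀP = [-13.0000 7.5000; 10.0000 -3.0000]
S = R + BᵀPB = [2 0; 0 3/2] + [41.0000 -26.0000; -26.0000 20.0000] = [43.0000 -26.0000; -26.0000 21.5000]
BᵀPA = [42.0000 -10.2500; -24.0000 6.5000]
K = S⁻¹·BᵀPA = [1.1227 -0.2067; 0.2414 0.0523]
A−BK = [0.2626 -0.0181; 0.7545 -0.0865]
AᵀP(A−BK) = [3.6398 -0.5614; -0.5614 0.1034]
P' = Q + AᵀP(A−BK) = [16.6398 5.4386; 5.4386 9.1034]
tr(P') = 25.7432


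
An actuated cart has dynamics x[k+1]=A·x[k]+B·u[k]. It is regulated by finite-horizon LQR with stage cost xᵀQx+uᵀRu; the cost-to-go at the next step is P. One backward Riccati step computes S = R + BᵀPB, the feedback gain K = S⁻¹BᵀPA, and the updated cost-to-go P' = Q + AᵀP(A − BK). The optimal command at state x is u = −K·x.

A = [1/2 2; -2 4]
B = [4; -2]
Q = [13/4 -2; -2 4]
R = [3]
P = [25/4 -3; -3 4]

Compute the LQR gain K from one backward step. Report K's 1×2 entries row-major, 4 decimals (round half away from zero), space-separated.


BᵀP = [31.0000 -20.0000]
S = R + BᵀPB = [3] + [164.0000] = [167.0000]
BᵀPA = [55.5000 -18.0000]
K = S⁻¹·BᵀPA = [0.3323 -0.1078]
A−BK = [-0.8293 2.4311; -1.3353 3.7844]
AᵀP(A−BK) = [5.1179 -13.7680; -13.7680 39.0599]
P' = Q + AᵀP(A−BK) = [8.3679 -15.7680; -15.7680 43.0599]
tr(P') = 51.4278

0.3323 -0.1078


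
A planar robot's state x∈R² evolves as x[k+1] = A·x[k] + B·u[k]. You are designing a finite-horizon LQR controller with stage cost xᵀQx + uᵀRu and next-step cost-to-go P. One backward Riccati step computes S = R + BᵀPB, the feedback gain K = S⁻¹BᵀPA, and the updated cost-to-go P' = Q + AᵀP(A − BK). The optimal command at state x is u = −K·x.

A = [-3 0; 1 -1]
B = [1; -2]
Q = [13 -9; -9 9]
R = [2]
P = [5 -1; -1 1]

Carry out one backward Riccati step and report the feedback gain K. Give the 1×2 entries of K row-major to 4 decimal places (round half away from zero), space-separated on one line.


BᵀP = [7.0000 -3.0000]
S = R + BᵀPB = [2] + [13.0000] = [15.0000]
BᵀPA = [-24.0000 3.0000]
K = S⁻¹·BᵀPA = [-1.6000 0.2000]
A−BK = [-1.4000 -0.2000; -2.2000 -0.6000]
AᵀP(A−BK) = [13.6000 0.8000; 0.8000 0.4000]
P' = Q + AᵀP(A−BK) = [26.6000 -8.2000; -8.2000 9.4000]
tr(P') = 36.0000

-1.6000 0.2000


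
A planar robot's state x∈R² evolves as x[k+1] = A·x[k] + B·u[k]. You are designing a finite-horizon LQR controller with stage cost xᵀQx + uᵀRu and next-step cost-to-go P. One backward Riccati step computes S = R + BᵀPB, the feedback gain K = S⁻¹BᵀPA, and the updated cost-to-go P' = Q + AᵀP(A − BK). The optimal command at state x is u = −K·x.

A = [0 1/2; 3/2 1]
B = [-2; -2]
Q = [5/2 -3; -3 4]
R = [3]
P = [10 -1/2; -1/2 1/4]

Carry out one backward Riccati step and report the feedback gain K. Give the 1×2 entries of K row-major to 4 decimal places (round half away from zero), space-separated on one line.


BᵀP = [-19.0000 0.5000]
S = R + BᵀPB = [3] + [37.0000] = [40.0000]
BᵀPA = [0.7500 -9.0000]
K = S⁻¹·BᵀPA = [0.0188 -0.2250]
A−BK = [0.0375 0.0500; 1.5375 0.5500]
AᵀP(A−BK) = [0.5484 0.1688; 0.1688 0.2250]
P' = Q + AᵀP(A−BK) = [3.0484 -2.8313; -2.8313 4.2250]
tr(P') = 7.2734

0.0188 -0.2250


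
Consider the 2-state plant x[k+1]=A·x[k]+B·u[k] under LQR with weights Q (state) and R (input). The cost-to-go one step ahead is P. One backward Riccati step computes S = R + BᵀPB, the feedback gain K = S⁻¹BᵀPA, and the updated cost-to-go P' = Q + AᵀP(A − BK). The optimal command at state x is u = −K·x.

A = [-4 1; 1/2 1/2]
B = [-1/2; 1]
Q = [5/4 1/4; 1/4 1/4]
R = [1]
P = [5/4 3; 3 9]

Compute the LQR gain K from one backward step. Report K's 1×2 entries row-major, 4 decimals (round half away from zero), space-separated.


BᵀP = [2.3750 7.5000]
S = R + BᵀPB = [1] + [6.3125] = [7.3125]
BᵀPA = [-5.7500 6.1250]
K = S⁻¹·BᵀPA = [-0.7863 0.8376]
A−BK = [-4.3932 1.4188; 1.2863 -0.3376]
AᵀP(A−BK) = [5.7286 -2.4338; -2.4338 1.3697]
P' = Q + AᵀP(A−BK) = [6.9786 -2.1838; -2.1838 1.6197]
tr(P') = 8.5983

-0.7863 0.8376


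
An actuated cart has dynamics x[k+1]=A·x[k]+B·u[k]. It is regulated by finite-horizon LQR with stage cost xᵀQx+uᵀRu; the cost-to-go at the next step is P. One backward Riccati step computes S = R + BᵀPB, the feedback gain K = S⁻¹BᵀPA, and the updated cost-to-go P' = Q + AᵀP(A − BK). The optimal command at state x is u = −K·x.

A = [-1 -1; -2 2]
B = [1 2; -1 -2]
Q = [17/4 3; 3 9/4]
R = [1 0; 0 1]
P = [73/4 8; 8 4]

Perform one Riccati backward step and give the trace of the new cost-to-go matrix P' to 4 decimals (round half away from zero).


BᵀP = [10.2500 4.0000; 20.5000 8.0000]
S = R + BᵀPB = [1 0; 0 1] + [6.2500 12.5000; 12.5000 25.0000] = [7.2500 12.5000; 12.5000 26.0000]
BᵀPA = [-18.2500 -2.2500; -36.5000 -4.5000]
K = S⁻¹·BᵀPA = [-0.5659 -0.0698; -1.1318 -0.1395]
A−BK = [1.8295 -0.6512; -4.8295 1.6512]
AᵀP(A−BK) = [14.6124 -4.1163; -4.1163 1.4651]
P' = Q + AᵀP(A−BK) = [18.8624 -1.1163; -1.1163 3.7151]
tr(P') = 22.5775

22.5775


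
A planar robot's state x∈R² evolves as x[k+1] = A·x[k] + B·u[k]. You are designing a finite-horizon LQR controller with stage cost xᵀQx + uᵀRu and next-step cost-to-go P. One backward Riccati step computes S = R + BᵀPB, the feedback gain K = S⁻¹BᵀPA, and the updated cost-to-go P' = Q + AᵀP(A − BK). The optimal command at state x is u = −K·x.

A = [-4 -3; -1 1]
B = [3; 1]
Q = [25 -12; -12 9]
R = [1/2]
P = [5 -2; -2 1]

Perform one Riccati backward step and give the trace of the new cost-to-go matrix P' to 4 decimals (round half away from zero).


36.8551

BᵀP = [13.0000 -5.0000]
S = R + BᵀPB = [1/2] + [34.0000] = [34.5000]
BᵀPA = [-47.0000 -44.0000]
K = S⁻¹·BᵀPA = [-1.3623 -1.2754]
A−BK = [0.0870 0.8261; 0.3623 2.2754]
AᵀP(A−BK) = [0.9710 1.0580; 1.0580 1.8841]
P' = Q + AᵀP(A−BK) = [25.9710 -10.9420; -10.9420 10.8841]
tr(P') = 36.8551


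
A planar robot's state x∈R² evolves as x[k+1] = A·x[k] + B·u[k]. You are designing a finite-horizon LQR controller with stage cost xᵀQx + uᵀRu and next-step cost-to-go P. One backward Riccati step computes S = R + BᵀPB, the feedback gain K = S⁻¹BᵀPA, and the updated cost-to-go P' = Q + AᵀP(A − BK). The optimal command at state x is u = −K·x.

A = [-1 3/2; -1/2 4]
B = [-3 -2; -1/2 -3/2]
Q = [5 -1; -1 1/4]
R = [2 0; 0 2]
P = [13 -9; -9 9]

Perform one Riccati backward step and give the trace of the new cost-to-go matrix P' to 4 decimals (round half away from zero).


BᵀP = [-34.5000 22.5000; -12.5000 4.5000]
S = R + BᵀPB = [2 0; 0 2] + [92.2500 35.2500; 35.2500 18.2500] = [94.2500 35.2500; 35.2500 20.2500]
BᵀPA = [23.2500 38.2500; 10.2500 -0.7500]
K = S⁻¹·BᵀPA = [0.1644 1.2027; 0.2200 -2.1306]
A−BK = [-0.0668 0.8468; -0.0878 1.4054]
AᵀP(A−BK) = [0.1727 -0.8739; -0.8739 17.6486]
P' = Q + AᵀP(A−BK) = [5.1727 -1.8739; -1.8739 17.8986]
tr(P') = 23.0713

23.0713
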